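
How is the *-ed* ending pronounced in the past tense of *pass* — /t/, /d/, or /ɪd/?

/t/

The stem *pass* ends in a voiceless consonant other than /t/.
The -ed suffix is realized as /ɪd/ after /t, d/; as /t/ after other voiceless consonants; and as /d/ after other voiced sounds.
So -ed on *pass* is pronounced /t/.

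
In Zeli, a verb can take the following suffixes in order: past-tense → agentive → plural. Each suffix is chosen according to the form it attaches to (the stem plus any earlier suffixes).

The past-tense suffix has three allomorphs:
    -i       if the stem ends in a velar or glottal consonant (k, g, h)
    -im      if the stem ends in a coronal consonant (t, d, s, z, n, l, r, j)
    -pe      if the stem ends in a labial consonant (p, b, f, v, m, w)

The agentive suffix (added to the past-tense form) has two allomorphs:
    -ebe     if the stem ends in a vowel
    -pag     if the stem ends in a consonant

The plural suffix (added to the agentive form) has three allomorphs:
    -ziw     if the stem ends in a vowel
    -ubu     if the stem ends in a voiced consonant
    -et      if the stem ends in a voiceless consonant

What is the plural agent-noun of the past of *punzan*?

punzanimpagubu

Since the final consonant of *punzan* is /n/ (coronal), it takes -im, giving *punzanim*.
Since the final sound of the past-tense form *punzanim* is /m/ (a consonant), it takes -pag, giving *punzanimpag*.
The agentive form *punzanimpag*: final sound = /g/, a voiced consonant → -ubu → *punzanimpagubu*.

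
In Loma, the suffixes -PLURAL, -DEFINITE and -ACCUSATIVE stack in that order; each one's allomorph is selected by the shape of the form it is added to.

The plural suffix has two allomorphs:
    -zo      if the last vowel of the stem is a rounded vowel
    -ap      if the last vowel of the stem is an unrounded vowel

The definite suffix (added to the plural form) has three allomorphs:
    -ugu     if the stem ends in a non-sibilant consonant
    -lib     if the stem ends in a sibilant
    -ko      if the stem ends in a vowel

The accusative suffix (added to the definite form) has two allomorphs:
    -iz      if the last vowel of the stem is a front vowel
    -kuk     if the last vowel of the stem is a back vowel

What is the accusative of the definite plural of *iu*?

iuzokokuk

*iu* — last vowel /u/ (a rounded vowel) → -zo → *iuzo*.
The plural form *iuzo* — final sound /o/ (a vowel) → -ko → *iuzoko*.
Since the last vowel of the definite form *iuzoko* is /o/ (a back vowel), it takes -kuk, giving *iuzokokuk*.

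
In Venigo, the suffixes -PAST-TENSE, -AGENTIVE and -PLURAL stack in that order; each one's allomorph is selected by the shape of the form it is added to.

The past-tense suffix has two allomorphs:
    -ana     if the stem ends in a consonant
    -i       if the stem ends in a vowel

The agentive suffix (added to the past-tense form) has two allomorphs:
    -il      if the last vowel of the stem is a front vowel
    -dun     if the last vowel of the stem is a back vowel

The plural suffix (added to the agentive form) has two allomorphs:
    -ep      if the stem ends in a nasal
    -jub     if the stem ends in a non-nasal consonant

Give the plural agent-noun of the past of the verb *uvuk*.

*uvuk*: final sound = /k/, a consonant → -ana → *uvukana*.
The past-tense form *uvukana*: last vowel = /a/, a back vowel → -dun → *uvukanadun*.
The final consonant of the agentive form *uvukanadun* is /n/, which is a nasal, so the plural suffix is -ep, giving *uvukanadunep*.

uvukanadunep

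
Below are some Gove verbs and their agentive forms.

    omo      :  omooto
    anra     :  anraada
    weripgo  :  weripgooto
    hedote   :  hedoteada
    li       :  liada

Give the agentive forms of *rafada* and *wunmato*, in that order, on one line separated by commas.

rafadaada, wunmatooto

Looking at the last vowel of each stem: -oto when the last vowel of the stem is a rounded vowel (*omo*, *weripgo*); -ada when the last vowel of the stem is an unrounded vowel (*anra*, *hedote*, *li*).
The last vowel of *rafada* is /a/, which is an unrounded vowel, so the suffix is -ada, giving *rafadaada*.
*wunmato* — last vowel /o/ (a rounded vowel) → -oto → *wunmatooto*.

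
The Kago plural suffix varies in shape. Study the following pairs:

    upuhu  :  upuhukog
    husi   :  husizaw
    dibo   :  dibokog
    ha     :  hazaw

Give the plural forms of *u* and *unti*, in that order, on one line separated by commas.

ukog, untizaw

The alternation tracks the last vowel of the stem — -kog when the last vowel of the stem is a rounded vowel (*upuhu*, *dibo*); -zaw when the last vowel of the stem is an unrounded vowel (*husi*, *ha*).
*u*: last vowel = /u/, a rounded vowel → -kog → *ukog*.
*unti*: last vowel = /i/, an unrounded vowel → -zaw → *untizaw*.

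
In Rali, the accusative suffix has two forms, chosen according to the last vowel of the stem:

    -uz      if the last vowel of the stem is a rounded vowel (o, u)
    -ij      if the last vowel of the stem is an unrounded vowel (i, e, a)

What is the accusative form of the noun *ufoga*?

Since the last vowel of *ufoga* is /a/ (an unrounded vowel), it takes -ij, giving *ufogaij*.

ufogaij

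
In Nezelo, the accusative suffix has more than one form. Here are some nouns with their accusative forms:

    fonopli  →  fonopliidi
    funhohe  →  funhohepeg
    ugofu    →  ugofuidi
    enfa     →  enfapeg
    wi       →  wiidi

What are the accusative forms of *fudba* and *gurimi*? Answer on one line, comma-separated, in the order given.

The alternation tracks the last vowel of the stem — -idi when the last vowel of the stem is a high vowel (*fonopli*, *ugofu*, *wi*); -peg when the last vowel of the stem is a non-high vowel (*funhohe*, *enfa*).
*fudba* — last vowel /a/ (a non-high vowel) → -peg → *fudbapeg*.
*gurimi*: last vowel = /i/, a high vowel → -idi → *gurimiidi*.

fudbapeg, gurimiidi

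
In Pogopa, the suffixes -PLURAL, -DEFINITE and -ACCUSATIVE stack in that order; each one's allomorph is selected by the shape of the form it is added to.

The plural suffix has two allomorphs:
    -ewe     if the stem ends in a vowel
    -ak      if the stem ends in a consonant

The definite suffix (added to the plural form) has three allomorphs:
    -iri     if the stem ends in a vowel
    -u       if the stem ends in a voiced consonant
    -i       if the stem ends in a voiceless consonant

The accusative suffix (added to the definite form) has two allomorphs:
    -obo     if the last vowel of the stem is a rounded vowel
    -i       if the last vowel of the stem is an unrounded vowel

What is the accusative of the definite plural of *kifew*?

kifewakii

*kifew* — final sound /w/ (a consonant) → -ak → *kifewak*.
Since the final sound of the plural form *kifewak* is /k/ (a voiceless consonant), it takes -i, giving *kifewaki*.
The last vowel of the definite form *kifewaki* is /i/, which is an unrounded vowel, so the accusative suffix is -i, giving *kifewakii*.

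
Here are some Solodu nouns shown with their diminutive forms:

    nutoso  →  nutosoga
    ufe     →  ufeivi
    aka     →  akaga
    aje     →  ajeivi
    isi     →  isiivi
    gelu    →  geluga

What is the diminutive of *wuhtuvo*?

The suffix is conditioned by the last vowel: -ivi when the last vowel of the stem is a front vowel (*ufe*, *aje*, *isi*); -ga when the last vowel of the stem is a back vowel (*nutoso*, *aka*, *gelu*).
*wuhtuvo* — last vowel /o/ (a back vowel) → -ga → *wuhtuvoga*.

wuhtuvoga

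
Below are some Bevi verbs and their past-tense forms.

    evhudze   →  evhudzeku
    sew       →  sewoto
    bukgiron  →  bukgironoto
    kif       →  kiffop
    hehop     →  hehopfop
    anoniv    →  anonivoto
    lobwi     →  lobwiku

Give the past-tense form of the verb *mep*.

The suffix is conditioned by the final sound: -fop when the stem ends in a voiceless consonant (*kif*, *hehop*); -oto when the stem ends in a voiced consonant (*sew*, *bukgiron*, *anoniv*); -ku when the stem ends in a vowel (*evhudze*, *lobwi*).
*mep* — final sound /p/ (a voiceless consonant) → -fop → *mepfop*.

mepfop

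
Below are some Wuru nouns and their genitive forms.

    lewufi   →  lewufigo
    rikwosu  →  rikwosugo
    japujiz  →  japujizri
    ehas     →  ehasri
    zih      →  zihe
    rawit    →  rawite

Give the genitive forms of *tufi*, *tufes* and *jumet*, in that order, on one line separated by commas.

The pattern is sibilance of the final sound: -ri when the stem ends in a sibilant (*japujiz*, *ehas*); -e when the stem ends in a non-sibilant consonant (*zih*, *rawit*); -go when the stem ends in a vowel (*lewufi*, *rikwosu*).
*tufi*: final sound = /i/, a vowel → -go → *tufigo*.
Since the final sound of *tufes* is /s/ (a sibilant), it takes -ri, giving *tufesri*.
*jumet*: final sound = /t/, a non-sibilant consonant → -e → *jumete*.

tufigo, tufesri, jumete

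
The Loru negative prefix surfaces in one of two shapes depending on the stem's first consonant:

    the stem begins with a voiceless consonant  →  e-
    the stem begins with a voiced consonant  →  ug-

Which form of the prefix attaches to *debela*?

ug-

*debela*: first consonant = /d/, voiced → ug-.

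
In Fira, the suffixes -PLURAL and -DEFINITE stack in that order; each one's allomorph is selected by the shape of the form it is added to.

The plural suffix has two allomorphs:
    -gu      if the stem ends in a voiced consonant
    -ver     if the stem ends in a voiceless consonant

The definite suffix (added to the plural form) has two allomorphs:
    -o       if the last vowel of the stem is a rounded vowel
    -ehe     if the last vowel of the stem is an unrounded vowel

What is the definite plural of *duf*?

*duf*: final consonant = /f/, voiceless → -ver → *dufver*.
The last vowel of the plural form *dufver* is /e/, which is an unrounded vowel, so the definite suffix is -ehe, giving *dufverehe*.

dufverehe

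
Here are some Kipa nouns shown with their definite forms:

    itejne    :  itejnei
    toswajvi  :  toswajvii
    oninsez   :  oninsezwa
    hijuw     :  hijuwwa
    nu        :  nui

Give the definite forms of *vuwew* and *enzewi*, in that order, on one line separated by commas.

The pattern is consonant vs. vowel: -wa when the stem ends in a consonant (*oninsez*, *hijuw*); -i when the stem ends in a vowel (*itejne*, *toswajvi*, *nu*).
The final sound of *vuwew* is /w/, which is a consonant, so the suffix is -wa, giving *vuwewwa*.
*enzewi*: final sound = /i/, a vowel → -i → *enzewii*.

vuwewwa, enzewii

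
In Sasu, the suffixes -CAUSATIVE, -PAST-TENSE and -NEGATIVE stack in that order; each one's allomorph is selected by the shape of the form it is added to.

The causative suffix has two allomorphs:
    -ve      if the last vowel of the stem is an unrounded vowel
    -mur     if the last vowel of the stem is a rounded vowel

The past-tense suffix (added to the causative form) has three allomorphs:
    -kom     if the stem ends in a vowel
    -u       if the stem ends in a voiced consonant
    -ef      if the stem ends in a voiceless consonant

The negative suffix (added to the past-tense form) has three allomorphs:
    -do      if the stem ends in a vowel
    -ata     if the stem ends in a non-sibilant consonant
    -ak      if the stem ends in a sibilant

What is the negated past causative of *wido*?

*wido*: last vowel = /o/, a rounded vowel → -mur → *widomur*.
The final sound of the causative form *widomur* is /r/, which is a voiced consonant, so the past-tense suffix is -u, giving *widomuru*.
The past-tense form *widomuru*: final sound = /u/, a vowel → -do → *widomurudo*.

widomurudo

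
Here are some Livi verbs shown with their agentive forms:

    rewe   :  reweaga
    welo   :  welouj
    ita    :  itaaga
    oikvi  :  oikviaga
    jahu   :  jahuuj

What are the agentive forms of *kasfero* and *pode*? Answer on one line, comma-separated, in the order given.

kasferouj, podeaga

The pattern is rounding harmony: -uj when the last vowel of the stem is a rounded vowel (*welo*, *jahu*); -aga when the last vowel of the stem is an unrounded vowel (*rewe*, *ita*, *oikvi*).
The last vowel of *kasfero* is /o/, which is a rounded vowel, so the suffix is -uj, giving *kasferouj*.
Since the last vowel of *pode* is /e/ (an unrounded vowel), it takes -aga, giving *podeaga*.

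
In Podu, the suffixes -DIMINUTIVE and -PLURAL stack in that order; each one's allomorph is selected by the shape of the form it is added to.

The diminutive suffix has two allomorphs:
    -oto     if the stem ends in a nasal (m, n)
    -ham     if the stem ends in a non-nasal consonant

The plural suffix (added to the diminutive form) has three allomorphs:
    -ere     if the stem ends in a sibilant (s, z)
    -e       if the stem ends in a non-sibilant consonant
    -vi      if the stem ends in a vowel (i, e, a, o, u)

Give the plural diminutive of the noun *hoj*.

*hoj*: final consonant = /j/, non-nasal → -ham → *hojham*.
The diminutive form *hojham* — final sound /m/ (a non-sibilant consonant) → -e → *hojhame*.

hojhame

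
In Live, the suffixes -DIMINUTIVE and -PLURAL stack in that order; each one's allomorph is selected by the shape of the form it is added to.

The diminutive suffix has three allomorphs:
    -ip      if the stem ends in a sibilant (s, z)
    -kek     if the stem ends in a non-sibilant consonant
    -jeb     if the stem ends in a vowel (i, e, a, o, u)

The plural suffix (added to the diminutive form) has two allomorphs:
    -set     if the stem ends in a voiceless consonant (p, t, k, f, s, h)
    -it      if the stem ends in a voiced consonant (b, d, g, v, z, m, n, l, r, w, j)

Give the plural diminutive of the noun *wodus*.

wodusipset

The final sound of *wodus* is /s/, which is a sibilant, so the diminutive suffix is -ip, giving *wodusip*.
The final consonant of the diminutive form *wodusip* is /p/, which is voiceless, so the plural suffix is -set, giving *wodusipset*.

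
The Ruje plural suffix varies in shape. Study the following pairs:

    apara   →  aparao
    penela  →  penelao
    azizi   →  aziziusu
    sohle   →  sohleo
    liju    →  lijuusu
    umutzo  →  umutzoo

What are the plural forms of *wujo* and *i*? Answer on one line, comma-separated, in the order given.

Looking at the last vowel of each stem: -usu when the last vowel of the stem is a high vowel (*azizi*, *liju*); -o when the last vowel of the stem is a non-high vowel (*apara*, *penela*, *sohle*, *umutzo*).
The last vowel of *wujo* is /o/, which is a non-high vowel, so the suffix is -o, giving *wujoo*.
*i*: last vowel = /i/, a high vowel → -usu → *iusu*.

wujoo, iusu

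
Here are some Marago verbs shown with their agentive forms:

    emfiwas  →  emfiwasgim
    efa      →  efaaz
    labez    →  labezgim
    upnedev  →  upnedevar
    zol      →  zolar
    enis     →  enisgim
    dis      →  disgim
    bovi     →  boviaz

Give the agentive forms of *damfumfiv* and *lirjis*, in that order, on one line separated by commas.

damfumfivar, lirjisgim

The pattern is sibilance of the final sound: -gim when the stem ends in a sibilant (*emfiwas*, *labez*, *enis*, *dis*); -ar when the stem ends in a non-sibilant consonant (*upnedev*, *zol*); -az when the stem ends in a vowel (*efa*, *bovi*).
Since the final sound of *damfumfiv* is /v/ (a non-sibilant consonant), it takes -ar, giving *damfumfivar*.
The final sound of *lirjis* is /s/, which is a sibilant, so the suffix is -gim, giving *lirjisgim*.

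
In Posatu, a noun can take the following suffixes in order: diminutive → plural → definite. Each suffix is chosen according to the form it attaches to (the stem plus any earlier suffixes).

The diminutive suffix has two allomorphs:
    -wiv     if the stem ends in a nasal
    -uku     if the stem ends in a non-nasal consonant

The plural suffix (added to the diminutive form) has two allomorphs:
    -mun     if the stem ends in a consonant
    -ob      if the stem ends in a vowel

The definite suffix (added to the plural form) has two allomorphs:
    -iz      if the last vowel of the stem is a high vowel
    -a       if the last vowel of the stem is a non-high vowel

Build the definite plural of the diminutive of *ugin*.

*ugin*: final consonant = /n/, a nasal → -wiv → *uginwiv*.
The diminutive form *uginwiv* — final sound /v/ (a consonant) → -mun → *uginwivmun*.
The last vowel of the plural form *uginwivmun* is /u/, which is a high vowel, so the definite suffix is -iz, giving *uginwivmuniz*.

uginwivmuniz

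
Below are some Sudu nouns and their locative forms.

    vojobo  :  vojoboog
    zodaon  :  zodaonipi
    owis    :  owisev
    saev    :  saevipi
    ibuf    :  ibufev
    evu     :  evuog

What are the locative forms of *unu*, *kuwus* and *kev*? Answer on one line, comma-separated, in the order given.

unuog, kuwusev, kevipi

The pattern is voicing of the final sound: -ev when the stem ends in a voiceless consonant (*owis*, *ibuf*); -ipi when the stem ends in a voiced consonant (*zodaon*, *saev*); -og when the stem ends in a vowel (*vojobo*, *evu*).
*unu*: final sound = /u/, a vowel → -og → *unuog*.
Since the final sound of *kuwus* is /s/ (a voiceless consonant), it takes -ev, giving *kuwusev*.
The final sound of *kev* is /v/, which is a voiced consonant, so the suffix is -ipi, giving *kevipi*.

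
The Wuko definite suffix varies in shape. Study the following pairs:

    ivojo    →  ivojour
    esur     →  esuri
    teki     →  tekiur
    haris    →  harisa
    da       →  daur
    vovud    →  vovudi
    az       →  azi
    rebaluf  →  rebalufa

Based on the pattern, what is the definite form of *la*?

The alternation tracks the final sound of the stem — -a when the stem ends in a voiceless consonant (*haris*, *rebaluf*); -i when the stem ends in a voiced consonant (*esur*, *vovud*, *az*); -ur when the stem ends in a vowel (*ivojo*, *teki*, *da*).
Since the final sound of *la* is /a/ (a vowel), it takes -ur, giving *laur*.

laur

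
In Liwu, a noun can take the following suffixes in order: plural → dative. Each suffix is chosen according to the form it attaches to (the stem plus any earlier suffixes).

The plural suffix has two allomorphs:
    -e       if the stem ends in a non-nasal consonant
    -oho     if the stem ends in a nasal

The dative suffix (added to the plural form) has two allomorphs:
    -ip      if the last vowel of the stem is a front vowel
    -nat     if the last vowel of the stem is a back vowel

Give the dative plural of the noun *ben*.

benohonat

The final consonant of *ben* is /n/, which is a nasal, so the plural suffix is -oho, giving *benoho*.
The plural form *benoho*: last vowel = /o/, a back vowel → -nat → *benohonat*.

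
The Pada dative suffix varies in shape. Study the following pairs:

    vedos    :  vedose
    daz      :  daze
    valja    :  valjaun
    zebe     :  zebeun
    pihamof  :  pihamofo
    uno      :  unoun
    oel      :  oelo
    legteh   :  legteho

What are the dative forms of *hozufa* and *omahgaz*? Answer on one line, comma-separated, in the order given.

The alternation tracks the final sound of the stem — -e when the stem ends in a sibilant (*vedos*, *daz*); -o when the stem ends in a non-sibilant consonant (*pihamof*, *oel*, *legteh*); -un when the stem ends in a vowel (*valja*, *zebe*, *uno*).
*hozufa*: final sound = /a/, a vowel → -un → *hozufaun*.
*omahgaz*: final sound = /z/, a sibilant → -e → *omahgaze*.

hozufaun, omahgaze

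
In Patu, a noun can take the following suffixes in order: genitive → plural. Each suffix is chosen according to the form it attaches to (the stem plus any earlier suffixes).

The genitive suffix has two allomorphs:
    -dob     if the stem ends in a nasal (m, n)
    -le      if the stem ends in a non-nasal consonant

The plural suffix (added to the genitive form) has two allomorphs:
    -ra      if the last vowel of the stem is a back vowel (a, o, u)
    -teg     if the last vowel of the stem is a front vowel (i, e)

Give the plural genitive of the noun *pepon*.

pepondobra

The final consonant of *pepon* is /n/, which is a nasal, so the genitive suffix is -dob, giving *pepondob*.
Since the last vowel of the genitive form *pepondob* is /o/ (a back vowel), it takes -ra, giving *pepondobra*.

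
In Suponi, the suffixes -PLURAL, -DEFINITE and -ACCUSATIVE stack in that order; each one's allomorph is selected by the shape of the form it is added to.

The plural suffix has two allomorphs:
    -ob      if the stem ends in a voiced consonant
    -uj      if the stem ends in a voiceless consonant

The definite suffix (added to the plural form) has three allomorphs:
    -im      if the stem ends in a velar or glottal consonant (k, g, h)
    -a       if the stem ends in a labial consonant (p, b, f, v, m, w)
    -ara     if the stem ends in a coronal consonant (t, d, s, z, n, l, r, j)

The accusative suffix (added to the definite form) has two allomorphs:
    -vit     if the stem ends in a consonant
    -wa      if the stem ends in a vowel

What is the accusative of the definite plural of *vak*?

The final consonant of *vak* is /k/, which is voiceless, so the plural suffix is -uj, giving *vakuj*.
Since the final consonant of the plural form *vakuj* is /j/ (coronal), it takes -ara, giving *vakujara*.
The final sound of the definite form *vakujara* is /a/, which is a vowel, so the accusative suffix is -wa, giving *vakujarawa*.

vakujarawa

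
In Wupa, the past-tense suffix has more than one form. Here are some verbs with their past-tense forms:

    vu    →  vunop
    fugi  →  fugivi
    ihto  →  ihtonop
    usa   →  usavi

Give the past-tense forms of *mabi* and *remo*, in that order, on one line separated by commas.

mabivi, remonop

The alternation tracks the last vowel of the stem — -nop when the last vowel of the stem is a rounded vowel (*vu*, *ihto*); -vi when the last vowel of the stem is an unrounded vowel (*fugi*, *usa*).
*mabi*: last vowel = /i/, an unrounded vowel → -vi → *mabivi*.
Since the last vowel of *remo* is /o/ (a rounded vowel), it takes -nop, giving *remonop*.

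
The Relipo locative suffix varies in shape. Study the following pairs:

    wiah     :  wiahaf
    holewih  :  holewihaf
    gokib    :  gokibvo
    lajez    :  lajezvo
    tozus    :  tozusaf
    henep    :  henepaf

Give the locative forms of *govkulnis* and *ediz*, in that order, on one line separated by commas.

govkulnisaf, edizvo

The pattern is voicing of the final consonant: -af when the stem ends in a voiceless consonant (*wiah*, *holewih*, *tozus*, *henep*); -vo when the stem ends in a voiced consonant (*gokib*, *lajez*).
*govkulnis* — final consonant /s/ (voiceless) → -af → *govkulnisaf*.
The final consonant of *ediz* is /z/, which is voiced, so the suffix is -vo, giving *edizvo*.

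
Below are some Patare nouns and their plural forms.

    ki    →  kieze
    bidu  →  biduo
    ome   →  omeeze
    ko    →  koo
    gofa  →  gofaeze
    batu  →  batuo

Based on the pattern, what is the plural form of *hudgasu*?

Looking at the last vowel of each stem: -o when the last vowel of the stem is a rounded vowel (*bidu*, *ko*, *batu*); -eze when the last vowel of the stem is an unrounded vowel (*ki*, *ome*, *gofa*).
*hudgasu*: last vowel = /u/, a rounded vowel → -o → *hudgasuo*.

hudgasuo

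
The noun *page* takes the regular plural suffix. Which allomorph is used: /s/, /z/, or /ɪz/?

/ɪz/

The stem *page* ends in a sibilant (/s, z, ʃ, ʒ, tʃ, dʒ/).
The plural suffix surfaces as /ɪz/ after sibilants, /s/ after other voiceless consonants, and /z/ after other voiced sounds.
So the plural -s on *page* is pronounced /ɪz/.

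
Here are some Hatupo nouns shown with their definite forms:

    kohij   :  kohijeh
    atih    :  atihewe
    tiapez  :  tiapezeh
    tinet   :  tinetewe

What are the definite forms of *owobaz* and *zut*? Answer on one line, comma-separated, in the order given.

The pattern is voicing of the final consonant: -ewe when the stem ends in a voiceless consonant (*atih*, *tinet*); -eh when the stem ends in a voiced consonant (*kohij*, *tiapez*).
The final consonant of *owobaz* is /z/, which is voiced, so the suffix is -eh, giving *owobazeh*.
*zut* — final consonant /t/ (voiceless) → -ewe → *zutewe*.

owobazeh, zutewe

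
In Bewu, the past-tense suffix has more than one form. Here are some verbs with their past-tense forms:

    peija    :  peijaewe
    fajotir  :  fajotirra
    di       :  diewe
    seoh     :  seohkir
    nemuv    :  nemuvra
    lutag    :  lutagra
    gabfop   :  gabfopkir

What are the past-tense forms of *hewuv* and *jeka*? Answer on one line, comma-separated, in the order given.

hewuvra, jekaewe

The suffix is conditioned by the final sound: -kir when the stem ends in a voiceless consonant (*seoh*, *gabfop*); -ra when the stem ends in a voiced consonant (*fajotir*, *nemuv*, *lutag*); -ewe when the stem ends in a vowel (*peija*, *di*).
The final sound of *hewuv* is /v/, which is a voiced consonant, so the suffix is -ra, giving *hewuvra*.
*jeka*: final sound = /a/, a vowel → -ewe → *jekaewe*.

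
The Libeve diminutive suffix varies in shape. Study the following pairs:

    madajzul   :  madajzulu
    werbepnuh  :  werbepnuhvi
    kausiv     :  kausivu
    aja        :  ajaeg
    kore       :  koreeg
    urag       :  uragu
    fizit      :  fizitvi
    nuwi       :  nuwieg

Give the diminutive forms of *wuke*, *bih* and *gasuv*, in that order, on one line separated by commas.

wukeeg, bihvi, gasuvu

Looking at the final sound of each stem: -vi when the stem ends in a voiceless consonant (*werbepnuh*, *fizit*); -u when the stem ends in a voiced consonant (*madajzul*, *kausiv*, *urag*); -eg when the stem ends in a vowel (*aja*, *kore*, *nuwi*).
*wuke*: final sound = /e/, a vowel → -eg → *wukeeg*.
The final sound of *bih* is /h/, which is a voiceless consonant, so the suffix is -vi, giving *bihvi*.
Since the final sound of *gasuv* is /v/ (a voiced consonant), it takes -u, giving *gasuvu*.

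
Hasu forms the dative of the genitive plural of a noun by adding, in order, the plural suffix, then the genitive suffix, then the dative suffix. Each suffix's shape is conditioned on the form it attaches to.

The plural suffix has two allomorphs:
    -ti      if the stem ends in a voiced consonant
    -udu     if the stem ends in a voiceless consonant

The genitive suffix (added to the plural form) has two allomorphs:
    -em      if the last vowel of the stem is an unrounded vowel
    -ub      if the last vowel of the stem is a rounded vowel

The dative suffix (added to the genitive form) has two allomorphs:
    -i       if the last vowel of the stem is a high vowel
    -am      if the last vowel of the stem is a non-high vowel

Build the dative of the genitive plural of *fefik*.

The final consonant of *fefik* is /k/, which is voiceless, so the plural suffix is -udu, giving *fefikudu*.
Since the last vowel of the plural form *fefikudu* is /u/ (a rounded vowel), it takes -ub, giving *fefikuduub*.
The genitive form *fefikuduub*: last vowel = /u/, a high vowel → -i → *fefikuduubi*.

fefikuduubi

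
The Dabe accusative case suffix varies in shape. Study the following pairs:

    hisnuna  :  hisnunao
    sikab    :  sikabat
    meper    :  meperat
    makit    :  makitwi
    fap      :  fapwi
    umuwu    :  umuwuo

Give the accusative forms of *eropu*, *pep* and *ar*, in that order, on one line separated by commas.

The alternation tracks the final sound of the stem — -wi when the stem ends in a voiceless consonant (*makit*, *fap*); -at when the stem ends in a voiced consonant (*sikab*, *meper*); -o when the stem ends in a vowel (*hisnuna*, *umuwu*).
Since the final sound of *eropu* is /u/ (a vowel), it takes -o, giving *eropuo*.
Since the final sound of *pep* is /p/ (a voiceless consonant), it takes -wi, giving *pepwi*.
The final sound of *ar* is /r/, which is a voiced consonant, so the suffix is -at, giving *arat*.

eropuo, pepwi, arat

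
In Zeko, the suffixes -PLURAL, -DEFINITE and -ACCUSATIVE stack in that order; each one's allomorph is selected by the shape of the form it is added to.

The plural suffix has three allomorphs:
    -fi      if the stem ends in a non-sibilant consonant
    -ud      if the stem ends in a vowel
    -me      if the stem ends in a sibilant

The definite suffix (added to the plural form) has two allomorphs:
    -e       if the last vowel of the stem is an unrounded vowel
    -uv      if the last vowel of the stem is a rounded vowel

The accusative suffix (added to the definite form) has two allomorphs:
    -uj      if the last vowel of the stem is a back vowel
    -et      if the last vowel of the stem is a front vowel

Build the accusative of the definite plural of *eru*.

*eru* — final sound /u/ (a vowel) → -ud → *eruud*.
The last vowel of the plural form *eruud* is /u/, which is a rounded vowel, so the definite suffix is -uv, giving *eruuduv*.
The last vowel of the definite form *eruuduv* is /u/, which is a back vowel, so the accusative suffix is -uj, giving *eruuduvuj*.

eruuduvuj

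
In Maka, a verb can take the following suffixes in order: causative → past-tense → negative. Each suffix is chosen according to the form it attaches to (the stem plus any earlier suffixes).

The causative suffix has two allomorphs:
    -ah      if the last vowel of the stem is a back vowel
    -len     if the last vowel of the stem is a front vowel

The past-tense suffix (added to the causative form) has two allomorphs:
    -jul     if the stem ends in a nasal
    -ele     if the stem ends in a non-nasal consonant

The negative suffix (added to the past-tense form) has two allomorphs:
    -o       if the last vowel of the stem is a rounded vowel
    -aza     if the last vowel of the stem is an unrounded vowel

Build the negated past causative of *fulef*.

*fulef*: last vowel = /e/, a front vowel → -len → *fuleflen*.
The causative form *fuleflen* — final consonant /n/ (a nasal) → -jul → *fuleflenjul*.
The last vowel of the past-tense form *fuleflenjul* is /u/, which is a rounded vowel, so the negative suffix is -o, giving *fuleflenjulo*.

fuleflenjulo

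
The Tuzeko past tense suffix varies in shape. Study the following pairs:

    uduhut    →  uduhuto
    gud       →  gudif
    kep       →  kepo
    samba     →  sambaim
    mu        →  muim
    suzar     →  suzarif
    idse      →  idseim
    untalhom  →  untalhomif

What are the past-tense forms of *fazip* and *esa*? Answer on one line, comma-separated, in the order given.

The suffix is conditioned by the final sound: -o when the stem ends in a voiceless consonant (*uduhut*, *kep*); -if when the stem ends in a voiced consonant (*gud*, *suzar*, *untalhom*); -im when the stem ends in a vowel (*samba*, *mu*, *idse*).
*fazip* — final sound /p/ (a voiceless consonant) → -o → *fazipo*.
Since the final sound of *esa* is /a/ (a vowel), it takes -im, giving *esaim*.

fazipo, esaim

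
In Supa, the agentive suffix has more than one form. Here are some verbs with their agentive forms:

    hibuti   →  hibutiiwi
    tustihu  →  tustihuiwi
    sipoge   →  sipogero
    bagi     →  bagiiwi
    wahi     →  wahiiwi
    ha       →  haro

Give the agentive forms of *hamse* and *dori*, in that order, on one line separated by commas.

hamsero, doriiwi

Looking at the last vowel of each stem: -iwi when the last vowel of the stem is a high vowel (*hibuti*, *tustihu*, *bagi*, *wahi*); -ro when the last vowel of the stem is a non-high vowel (*sipoge*, *ha*).
The last vowel of *hamse* is /e/, which is a non-high vowel, so the suffix is -ro, giving *hamsero*.
*dori* — last vowel /i/ (a high vowel) → -iwi → *doriiwi*.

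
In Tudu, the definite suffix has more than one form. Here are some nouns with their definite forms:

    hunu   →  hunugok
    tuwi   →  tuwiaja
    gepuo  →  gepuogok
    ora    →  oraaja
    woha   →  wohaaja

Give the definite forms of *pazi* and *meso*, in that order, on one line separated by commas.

Looking at the last vowel of each stem: -gok when the last vowel of the stem is a rounded vowel (*hunu*, *gepuo*); -aja when the last vowel of the stem is an unrounded vowel (*tuwi*, *ora*, *woha*).
Since the last vowel of *pazi* is /i/ (an unrounded vowel), it takes -aja, giving *paziaja*.
*meso*: last vowel = /o/, a rounded vowel → -gok → *mesogok*.

paziaja, mesogok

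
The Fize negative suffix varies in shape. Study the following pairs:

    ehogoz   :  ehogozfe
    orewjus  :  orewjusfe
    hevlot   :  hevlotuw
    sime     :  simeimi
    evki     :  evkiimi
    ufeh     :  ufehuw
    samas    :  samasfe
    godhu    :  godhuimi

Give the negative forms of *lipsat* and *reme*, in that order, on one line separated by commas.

The pattern is sibilance of the final sound: -fe when the stem ends in a sibilant (*ehogoz*, *orewjus*, *samas*); -uw when the stem ends in a non-sibilant consonant (*hevlot*, *ufeh*); -imi when the stem ends in a vowel (*sime*, *evki*, *godhu*).
The final sound of *lipsat* is /t/, which is a non-sibilant consonant, so the suffix is -uw, giving *lipsatuw*.
The final sound of *reme* is /e/, which is a vowel, so the suffix is -imi, giving *remeimi*.

lipsatuw, remeimi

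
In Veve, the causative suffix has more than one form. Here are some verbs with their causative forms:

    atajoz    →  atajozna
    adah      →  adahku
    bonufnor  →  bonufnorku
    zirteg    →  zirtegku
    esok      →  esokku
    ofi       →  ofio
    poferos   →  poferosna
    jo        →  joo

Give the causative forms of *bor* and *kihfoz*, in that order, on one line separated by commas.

The pattern is sibilance of the final sound: -na when the stem ends in a sibilant (*atajoz*, *poferos*); -ku when the stem ends in a non-sibilant consonant (*adah*, *bonufnor*, *zirteg*, *esok*); -o when the stem ends in a vowel (*ofi*, *jo*).
Since the final sound of *bor* is /r/ (a non-sibilant consonant), it takes -ku, giving *borku*.
*kihfoz*: final sound = /z/, a sibilant → -na → *kihfozna*.

borku, kihfozna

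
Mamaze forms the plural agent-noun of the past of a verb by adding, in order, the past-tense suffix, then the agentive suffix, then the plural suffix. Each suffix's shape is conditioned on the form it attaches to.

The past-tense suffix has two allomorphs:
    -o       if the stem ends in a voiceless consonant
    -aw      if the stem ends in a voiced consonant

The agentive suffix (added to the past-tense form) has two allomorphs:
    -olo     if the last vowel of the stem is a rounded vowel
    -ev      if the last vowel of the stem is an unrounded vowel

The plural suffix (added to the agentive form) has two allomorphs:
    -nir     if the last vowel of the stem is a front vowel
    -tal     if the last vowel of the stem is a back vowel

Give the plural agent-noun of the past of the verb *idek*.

idekoolotal

*idek* — final consonant /k/ (voiceless) → -o → *ideko*.
Since the last vowel of the past-tense form *ideko* is /o/ (a rounded vowel), it takes -olo, giving *idekoolo*.
The last vowel of the agentive form *idekoolo* is /o/, which is a back vowel, so the plural suffix is -tal, giving *idekoolotal*.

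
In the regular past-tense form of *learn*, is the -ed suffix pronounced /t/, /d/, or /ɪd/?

/d/

The stem *learn* ends in a voiced sound other than /d/.
The -ed suffix is realized as /ɪd/ after /t, d/; as /t/ after other voiceless consonants; and as /d/ after other voiced sounds.
So -ed on *learn* is pronounced /d/.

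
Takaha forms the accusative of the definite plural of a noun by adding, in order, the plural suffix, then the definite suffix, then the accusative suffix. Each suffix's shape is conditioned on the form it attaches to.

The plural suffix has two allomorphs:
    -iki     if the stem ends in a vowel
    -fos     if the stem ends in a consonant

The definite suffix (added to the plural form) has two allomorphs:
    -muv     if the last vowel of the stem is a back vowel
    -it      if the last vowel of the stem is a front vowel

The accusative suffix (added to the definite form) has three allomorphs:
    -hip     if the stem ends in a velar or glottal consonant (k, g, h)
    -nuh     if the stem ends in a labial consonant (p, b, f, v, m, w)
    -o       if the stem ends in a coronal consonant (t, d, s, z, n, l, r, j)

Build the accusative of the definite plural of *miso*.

*miso* — final sound /o/ (a vowel) → -iki → *misoiki*.
The last vowel of the plural form *misoiki* is /i/, which is a front vowel, so the definite suffix is -it, giving *misoikiit*.
The final consonant of the definite form *misoikiit* is /t/, which is coronal, so the accusative suffix is -o, giving *misoikiito*.

misoikiito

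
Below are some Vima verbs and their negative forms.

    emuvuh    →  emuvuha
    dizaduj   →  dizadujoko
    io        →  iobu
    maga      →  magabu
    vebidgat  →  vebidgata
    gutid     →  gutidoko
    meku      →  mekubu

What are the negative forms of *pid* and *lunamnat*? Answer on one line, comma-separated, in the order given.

pidoko, lunamnata

The pattern is voicing of the final sound: -a when the stem ends in a voiceless consonant (*emuvuh*, *vebidgat*); -oko when the stem ends in a voiced consonant (*dizaduj*, *gutid*); -bu when the stem ends in a vowel (*io*, *maga*, *meku*).
*pid* — final sound /d/ (a voiced consonant) → -oko → *pidoko*.
*lunamnat*: final sound = /t/, a voiceless consonant → -a → *lunamnata*.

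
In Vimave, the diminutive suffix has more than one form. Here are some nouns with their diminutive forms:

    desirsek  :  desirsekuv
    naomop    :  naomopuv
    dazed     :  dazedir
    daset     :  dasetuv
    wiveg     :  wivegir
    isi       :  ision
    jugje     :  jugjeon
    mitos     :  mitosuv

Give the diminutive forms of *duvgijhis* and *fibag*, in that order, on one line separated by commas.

duvgijhisuv, fibagir

Looking at the final sound of each stem: -uv when the stem ends in a voiceless consonant (*desirsek*, *naomop*, *daset*, *mitos*); -ir when the stem ends in a voiced consonant (*dazed*, *wiveg*); -on when the stem ends in a vowel (*isi*, *jugje*).
*duvgijhis* — final sound /s/ (a voiceless consonant) → -uv → *duvgijhisuv*.
Since the final sound of *fibag* is /g/ (a voiced consonant), it takes -ir, giving *fibagir*.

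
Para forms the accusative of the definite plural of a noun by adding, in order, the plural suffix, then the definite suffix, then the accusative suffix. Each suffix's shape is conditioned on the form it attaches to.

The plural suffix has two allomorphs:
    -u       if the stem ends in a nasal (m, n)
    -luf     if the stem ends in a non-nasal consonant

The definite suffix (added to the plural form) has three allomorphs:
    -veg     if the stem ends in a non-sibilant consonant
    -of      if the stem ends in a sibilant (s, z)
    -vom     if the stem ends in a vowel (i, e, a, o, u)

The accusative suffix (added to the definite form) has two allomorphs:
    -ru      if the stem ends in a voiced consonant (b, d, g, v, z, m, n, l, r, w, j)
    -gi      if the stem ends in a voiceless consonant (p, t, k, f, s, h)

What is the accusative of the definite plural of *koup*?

kouplufvegru

The final consonant of *koup* is /p/, which is non-nasal, so the plural suffix is -luf, giving *koupluf*.
The plural form *koupluf* — final sound /f/ (a non-sibilant consonant) → -veg → *kouplufveg*.
The final consonant of the definite form *kouplufveg* is /g/, which is voiced, so the accusative suffix is -ru, giving *kouplufvegru*.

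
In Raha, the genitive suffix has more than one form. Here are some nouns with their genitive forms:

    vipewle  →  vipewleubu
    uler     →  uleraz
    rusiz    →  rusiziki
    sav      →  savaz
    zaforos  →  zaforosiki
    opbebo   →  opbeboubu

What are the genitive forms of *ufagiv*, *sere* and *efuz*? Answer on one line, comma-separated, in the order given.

The alternation tracks the final sound of the stem — -iki when the stem ends in a sibilant (*rusiz*, *zaforos*); -az when the stem ends in a non-sibilant consonant (*uler*, *sav*); -ubu when the stem ends in a vowel (*vipewle*, *opbebo*).
*ufagiv*: final sound = /v/, a non-sibilant consonant → -az → *ufagivaz*.
*sere*: final sound = /e/, a vowel → -ubu → *sereubu*.
Since the final sound of *efuz* is /z/ (a sibilant), it takes -iki, giving *efuziki*.

ufagivaz, sereubu, efuziki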